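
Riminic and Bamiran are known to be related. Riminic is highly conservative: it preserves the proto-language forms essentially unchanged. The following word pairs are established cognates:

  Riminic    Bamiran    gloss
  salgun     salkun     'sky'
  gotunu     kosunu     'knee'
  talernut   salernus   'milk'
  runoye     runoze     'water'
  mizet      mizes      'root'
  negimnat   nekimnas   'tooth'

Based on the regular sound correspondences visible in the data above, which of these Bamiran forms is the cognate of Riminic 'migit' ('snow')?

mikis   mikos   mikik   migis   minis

mikis

negimnat ~ nekimnas — Riminic g corresponds to Bamiran k between vowels (before a front vowel).
talernut ~ salernus, mizet ~ mizes — Riminic t corresponds to Bamiran s word-finally.
Applying these to Riminic 'migit':
  migit → mikit   (g→k between vowels (before a front vowel))
  mikit → mikis   (t→s word-finally)
So the Bamiran cognate is 'mikis'.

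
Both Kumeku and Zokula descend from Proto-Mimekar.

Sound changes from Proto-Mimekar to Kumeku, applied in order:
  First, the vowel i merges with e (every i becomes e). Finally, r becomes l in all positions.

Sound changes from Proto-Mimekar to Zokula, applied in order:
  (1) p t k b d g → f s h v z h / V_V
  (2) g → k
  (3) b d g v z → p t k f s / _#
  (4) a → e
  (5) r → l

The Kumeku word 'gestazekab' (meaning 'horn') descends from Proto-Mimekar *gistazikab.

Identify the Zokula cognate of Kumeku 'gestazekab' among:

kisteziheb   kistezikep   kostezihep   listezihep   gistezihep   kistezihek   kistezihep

kistezihep

Zokula: *gistazikab
  gistazikab → gistazihab   [intervocalic lenition]
  gistazihab → kistazihab   [unconditioned shift]
  kistazihab → kistazihap   [final devoicing]
  kistazihap → kistezihep   [vowel merger]
  kistezihep (rule 5 does not apply)
  giving Zokula kistezihep.
Only 'kistezihep' matches the regular Zokula development of *gistazikab.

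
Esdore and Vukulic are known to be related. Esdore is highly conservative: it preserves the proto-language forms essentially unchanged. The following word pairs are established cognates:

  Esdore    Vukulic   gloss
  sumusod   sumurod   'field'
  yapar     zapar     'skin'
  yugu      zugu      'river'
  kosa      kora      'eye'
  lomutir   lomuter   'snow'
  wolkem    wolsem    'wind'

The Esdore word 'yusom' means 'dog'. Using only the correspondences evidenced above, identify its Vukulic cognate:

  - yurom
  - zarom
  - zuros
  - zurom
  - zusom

zurom

yugu ~ zugu — Esdore y corresponds to Vukulic z word-initially before a back vowel.
sumusod ~ sumurod — Esdore s corresponds to Vukulic r between vowels (before a back vowel).
Applying these to Esdore 'yusom':
  yusom → zusom   (y→z word-initially before a back vowel)
  zusom → zurom   (s→r between vowels (before a back vowel))
So the Vukulic cognate is 'zurom'.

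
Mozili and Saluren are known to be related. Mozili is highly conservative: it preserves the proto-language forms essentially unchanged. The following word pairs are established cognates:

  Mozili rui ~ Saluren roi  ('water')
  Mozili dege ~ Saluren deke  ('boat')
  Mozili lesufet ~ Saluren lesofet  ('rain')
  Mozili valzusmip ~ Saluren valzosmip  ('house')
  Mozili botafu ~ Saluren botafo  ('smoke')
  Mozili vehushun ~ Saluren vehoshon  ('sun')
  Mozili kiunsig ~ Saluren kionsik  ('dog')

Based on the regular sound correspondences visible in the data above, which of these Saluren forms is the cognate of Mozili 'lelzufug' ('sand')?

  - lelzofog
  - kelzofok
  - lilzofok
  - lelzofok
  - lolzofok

lelzofok

lesufet ~ lesofet — Mozili u corresponds to Saluren o after a consonant, before a labial obstruent.
valzusmip ~ valzosmip, vehushun ~ vehoshon — Mozili u corresponds to Saluren o after a consonant, before a consonant other than r, m, n, p, b, f, v.
kiunsig ~ kionsik — Mozili g corresponds to Saluren k word-finally.
Applying these to Mozili 'lelzufug':
  lelzufug → lelzofug   (u→o after a consonant, before a labial obstruent)
  lelzofug → lelzofog   (u→o after a consonant, before a consonant other than r, m, n, p, b, f, v)
  lelzofog → lelzofok   (g→k word-finally)
So the Saluren cognate is 'lelzofok'.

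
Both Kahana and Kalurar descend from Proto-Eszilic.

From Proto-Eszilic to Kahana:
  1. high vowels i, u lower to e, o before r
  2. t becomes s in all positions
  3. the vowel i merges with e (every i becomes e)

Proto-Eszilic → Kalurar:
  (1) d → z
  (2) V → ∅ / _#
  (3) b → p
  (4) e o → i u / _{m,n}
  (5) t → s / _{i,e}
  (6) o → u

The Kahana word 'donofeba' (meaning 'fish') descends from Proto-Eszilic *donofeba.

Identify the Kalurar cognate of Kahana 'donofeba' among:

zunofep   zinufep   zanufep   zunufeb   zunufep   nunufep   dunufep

Kalurar: *donofeba
  donofeba → zonofeba   [unconditioned shift]
  zonofeba → zonofeb   [apocope]
  zonofeb → zonofep   [unconditioned shift]
  zonofep → zunofep   [pre-nasal raising]
  zunofep (rule 5 does not apply)
  zunofep → zunufep   [vowel merger]
  giving Kalurar zunufep.
Only 'zunufep' matches the regular Kalurar development of *donofeba.

zunufep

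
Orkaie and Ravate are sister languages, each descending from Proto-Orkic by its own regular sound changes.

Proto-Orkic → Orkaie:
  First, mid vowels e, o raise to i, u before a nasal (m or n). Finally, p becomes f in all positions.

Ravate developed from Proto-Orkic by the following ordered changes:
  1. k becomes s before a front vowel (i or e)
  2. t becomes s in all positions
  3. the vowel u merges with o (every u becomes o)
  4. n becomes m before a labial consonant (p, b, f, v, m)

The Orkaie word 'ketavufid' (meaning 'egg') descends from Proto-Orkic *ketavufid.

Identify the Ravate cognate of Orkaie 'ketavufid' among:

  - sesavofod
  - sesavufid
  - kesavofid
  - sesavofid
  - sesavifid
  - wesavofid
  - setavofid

sesavofid

Ravate: *ketavufid
  ketavufid → setavufid   [palatalisation]
  setavufid → sesavufid   [unconditioned shift]
  sesavufid → sesavofid   [vowel merger]
  sesavofid (rule 4 does not apply)
  giving Ravate sesavofid.
Only 'sesavofid' matches the regular Ravate development of *ketavufid.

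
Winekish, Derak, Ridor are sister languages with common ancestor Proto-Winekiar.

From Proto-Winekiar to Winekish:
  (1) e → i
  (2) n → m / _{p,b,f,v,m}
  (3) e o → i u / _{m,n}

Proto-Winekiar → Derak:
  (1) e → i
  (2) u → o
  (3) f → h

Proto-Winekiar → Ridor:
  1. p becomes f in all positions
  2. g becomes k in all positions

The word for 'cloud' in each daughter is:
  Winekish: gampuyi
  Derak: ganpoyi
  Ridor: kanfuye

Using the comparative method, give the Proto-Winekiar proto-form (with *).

Position 1: Winekish has g, Derak has g, Ridor has k. Winekish preserves g here (none of its changes turn any other segment into g), so the proto-segment is *g.
Position 4: Winekish has p, Derak has p, Ridor has f. Winekish preserves p here (none of its changes turn any other segment into p), so the proto-segment is *p.
This points to *ganpuye. Verify forward in each daughter:
Winekish: *ganpuye > ganpuyi > gampuyi  (by vowel merger, nasal place assimilation)
Derak: *ganpuye > ganpuyi > ganpoyi  (by vowel merger, vowel merger)
Ridor: *ganpuye
  ganpuye → ganfuye   [unconditioned shift]
  ganfuye → kanfuye   [unconditioned shift]
  giving Ridor kanfuye.
*ganpuye is the unique common source.

*ganpuye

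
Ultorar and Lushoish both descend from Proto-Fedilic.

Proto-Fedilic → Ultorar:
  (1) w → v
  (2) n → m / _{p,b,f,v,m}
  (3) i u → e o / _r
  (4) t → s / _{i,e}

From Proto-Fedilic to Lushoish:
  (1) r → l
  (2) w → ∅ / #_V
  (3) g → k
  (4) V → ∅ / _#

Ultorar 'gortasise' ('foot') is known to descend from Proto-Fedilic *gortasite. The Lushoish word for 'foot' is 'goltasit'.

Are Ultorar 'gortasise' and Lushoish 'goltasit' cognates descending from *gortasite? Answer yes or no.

no

Derive the expected Lushoish reflex of *gortasite:
Lushoish: *gortasite
  gortasite → goltasite   [unconditioned shift]
  goltasite (rule 2 does not apply)
  goltasite → koltasite   [unconditioned shift]
  koltasite → koltasit   [apocope]
  giving Lushoish koltasit.
The regular Lushoish reflex would be 'koltasit', but the attested form is 'goltasit'. The correspondence is irregular, so they are not cognates (the Lushoish form has a different source).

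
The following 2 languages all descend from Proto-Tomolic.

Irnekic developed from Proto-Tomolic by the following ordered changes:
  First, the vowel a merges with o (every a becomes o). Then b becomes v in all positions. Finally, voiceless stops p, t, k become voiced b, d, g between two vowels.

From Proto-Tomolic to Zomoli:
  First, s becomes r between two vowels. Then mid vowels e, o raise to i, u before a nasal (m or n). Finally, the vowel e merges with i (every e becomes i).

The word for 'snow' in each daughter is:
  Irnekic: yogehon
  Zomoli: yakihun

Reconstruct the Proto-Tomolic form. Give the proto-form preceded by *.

Position 4: Irnekic has e, Zomoli has i. Irnekic preserves e here (none of its changes turn any other segment into e), so the proto-segment is *e.
Position 2: Irnekic has o, Zomoli has a. Zomoli preserves a here (none of its changes turn any other segment into a), so the proto-segment is *a.
Continuing position by position gives *yakehon; check it forward:
Irnekic: *yakehon > yokehon > yogehon  (by vowel merger, intervocalic voicing)
Zomoli: *yakehon
  yakehon (rule 1 does not apply)
  yakehon → yakehun   [pre-nasal raising]
  yakehun → yakihun   [vowel merger]
  giving Zomoli yakihun.
No other proto-form is consistent with every reflex, so the reconstruction is *yakehon.

*yakehon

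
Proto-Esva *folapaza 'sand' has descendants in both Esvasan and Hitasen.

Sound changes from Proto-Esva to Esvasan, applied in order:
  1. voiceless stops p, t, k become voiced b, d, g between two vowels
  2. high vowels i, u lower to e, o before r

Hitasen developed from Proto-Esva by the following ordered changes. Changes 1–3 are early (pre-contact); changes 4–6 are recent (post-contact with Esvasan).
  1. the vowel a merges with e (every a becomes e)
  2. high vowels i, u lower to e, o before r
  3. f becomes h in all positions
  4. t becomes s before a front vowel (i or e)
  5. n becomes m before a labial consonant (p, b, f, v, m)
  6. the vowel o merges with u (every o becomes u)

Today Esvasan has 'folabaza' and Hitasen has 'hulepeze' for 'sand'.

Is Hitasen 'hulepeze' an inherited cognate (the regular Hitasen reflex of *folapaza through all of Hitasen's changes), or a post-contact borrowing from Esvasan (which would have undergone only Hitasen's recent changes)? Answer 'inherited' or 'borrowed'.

If inherited, *folapaza would pass through all of Hitasen's changes:
Hitasen: start from *folapaza.
  rule 1 (vowel merger): folapaza → folepeze
  rule 2: no change — folepeze
  rule 3 (unconditioned shift): folepeze → holepeze
  rule 4: no change — holepeze
  rule 5: no change — holepeze
  rule 6 (vowel merger): holepeze → hulepeze
  ⇒ Hitasen hulepeze
If borrowed from Esvasan 'folabaza' after the early changes, it would undergo only the recent ones:
  rule 4 (palatalisation): no change (folabaza)
  rule 5 (nasal place assimilation): no change (folabaza)
  rule 6 (vowel merger): folabaza → fulabaza
  ⇒ as a loan: fulabaza
Hitasen 'hulepeze' matches the inherited outcome exactly, so it is an inherited cognate, not a loan.

inherited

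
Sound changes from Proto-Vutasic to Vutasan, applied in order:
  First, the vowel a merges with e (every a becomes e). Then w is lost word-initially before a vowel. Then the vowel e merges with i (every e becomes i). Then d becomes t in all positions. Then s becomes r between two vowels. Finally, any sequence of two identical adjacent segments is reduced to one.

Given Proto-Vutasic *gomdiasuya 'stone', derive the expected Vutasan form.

gomtiruyi

Vutasan: start from *gomdiasuya.
  rule 1 (vowel merger): gomdiasuya → gomdiesuye
  rule 2: no change — gomdiesuye
  rule 3 (vowel merger): gomdiesuye → gomdiisuyi
  rule 4 (unconditioned shift): gomdiisuyi → gomtiisuyi
  rule 5 (rhotacism): gomtiisuyi → gomtiiruyi
  rule 6 (degemination): gomtiiruyi → gomtiruyi
  ⇒ Vutasan gomtiruyi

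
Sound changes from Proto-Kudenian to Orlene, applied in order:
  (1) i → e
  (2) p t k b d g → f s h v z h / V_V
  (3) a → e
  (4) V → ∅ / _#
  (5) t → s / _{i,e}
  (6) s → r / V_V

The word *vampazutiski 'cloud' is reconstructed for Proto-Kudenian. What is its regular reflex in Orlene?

vempezuresk

Orlene: *vampazutiski > vampazuteske > vampazuseske > vempezuseske > vempezusesk > vempezuresk  (by vowel merger, intervocalic lenition, vowel merger, apocope, rhotacism)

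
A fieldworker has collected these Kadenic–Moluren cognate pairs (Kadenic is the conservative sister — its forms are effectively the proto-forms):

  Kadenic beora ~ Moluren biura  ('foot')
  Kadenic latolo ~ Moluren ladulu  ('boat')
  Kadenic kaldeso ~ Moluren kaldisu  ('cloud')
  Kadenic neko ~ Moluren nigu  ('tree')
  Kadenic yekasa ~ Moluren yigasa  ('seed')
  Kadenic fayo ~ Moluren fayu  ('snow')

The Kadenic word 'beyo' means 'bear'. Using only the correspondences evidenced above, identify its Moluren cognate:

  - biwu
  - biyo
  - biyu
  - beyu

kaldeso ~ kaldisu, neko ~ nigu — Kadenic e corresponds to Moluren i after a consonant, before a consonant other than r, m, n, p, b, f, v.
latolo ~ ladulu, kaldeso ~ kaldisu — Kadenic o corresponds to Moluren u word-finally.
Applying these to Kadenic 'beyo':
  beyo → biyo   (e→i after a consonant, before a consonant other than r, m, n, p, b, f, v)
  biyo → biyu   (o→u word-finally)
So the Moluren cognate is 'biyu'.

biyu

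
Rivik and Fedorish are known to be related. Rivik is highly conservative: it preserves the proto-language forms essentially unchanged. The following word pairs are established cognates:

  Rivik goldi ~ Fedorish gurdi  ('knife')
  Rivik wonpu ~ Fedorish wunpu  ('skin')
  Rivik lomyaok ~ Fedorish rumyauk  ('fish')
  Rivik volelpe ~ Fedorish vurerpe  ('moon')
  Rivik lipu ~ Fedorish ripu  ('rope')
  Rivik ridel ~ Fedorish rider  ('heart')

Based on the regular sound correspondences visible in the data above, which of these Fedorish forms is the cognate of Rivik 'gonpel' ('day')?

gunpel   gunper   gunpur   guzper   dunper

wonpu ~ wunpu — Rivik o corresponds to Fedorish u after a consonant, before a nasal.
ridel ~ rider — Rivik l corresponds to Fedorish r word-finally.
Applying these to Rivik 'gonpel':
  gonpel → gunpel   (o→u after a consonant, before a nasal)
  gunpel → gunper   (l→r word-finally)
So the Fedorish cognate is 'gunper'.

gunper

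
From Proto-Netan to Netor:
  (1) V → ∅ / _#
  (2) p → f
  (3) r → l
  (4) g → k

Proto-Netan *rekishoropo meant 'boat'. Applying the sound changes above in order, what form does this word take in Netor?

Netor: *rekishoropo
  rekishoropo → rekishorop   [apocope]
  rekishorop → rekishorof   [unconditioned shift]
  rekishorof → lekisholof   [unconditioned shift]
  lekisholof (rule 4 does not apply)
  giving Netor lekisholof.

lekisholof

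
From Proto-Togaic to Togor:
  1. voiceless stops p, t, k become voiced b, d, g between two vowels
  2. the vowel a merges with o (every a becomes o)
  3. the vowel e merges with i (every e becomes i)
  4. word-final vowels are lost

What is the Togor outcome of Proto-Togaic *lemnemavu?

limnimov

Togor: *lemnemavu > lemnemovu > limnimovu > limnimov  (by vowel merger, vowel merger, apocope)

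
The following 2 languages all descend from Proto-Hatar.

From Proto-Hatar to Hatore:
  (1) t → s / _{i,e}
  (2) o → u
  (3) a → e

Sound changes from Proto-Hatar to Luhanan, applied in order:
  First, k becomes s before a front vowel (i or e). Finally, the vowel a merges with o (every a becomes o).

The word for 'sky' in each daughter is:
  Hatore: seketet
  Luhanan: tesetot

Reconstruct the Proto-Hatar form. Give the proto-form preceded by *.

Position 1: Hatore has s, Luhanan has t. Luhanan preserves t here (none of its changes turn any other segment into t), so the proto-segment is *t.
Position 3: Hatore has k, Luhanan has s. Hatore preserves k here (none of its changes turn any other segment into k), so the proto-segment is *k.
Position 6: Hatore has e, Luhanan has o. Taking the neighbouring segments as reconstructed: Hatore e can only go back to *a; Luhanan o could go back to *a or *o — the one source consistent with every daughter is *a.
Continuing position by position gives *teketat; check it forward:
Hatore: *teketat
  teketat → seketat   [palatalisation]
  seketat (rule 2 does not apply)
  seketat → seketet   [vowel merger]
  giving Hatore seketet.
Luhanan: *teketat
  teketat → tesetat   [palatalisation]
  tesetat → tesetot   [vowel merger]
  giving Luhanan tesetot.
No other proto-form is consistent with every reflex, so the reconstruction is *teketat.

*teketat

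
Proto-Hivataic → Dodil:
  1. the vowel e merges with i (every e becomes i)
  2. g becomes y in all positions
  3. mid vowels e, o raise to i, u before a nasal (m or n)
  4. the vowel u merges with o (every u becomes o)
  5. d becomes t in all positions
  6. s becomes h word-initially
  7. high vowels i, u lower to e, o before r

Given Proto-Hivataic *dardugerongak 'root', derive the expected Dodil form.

tartoyeronyak

Dodil: *dardugerongak > dardugirongak > darduyironyak > darduyirunyak > dardoyironyak > tartoyironyak > tartoyeronyak  (by vowel merger, unconditioned shift, pre-nasal raising, vowel merger, unconditioned shift, pre-rhotic lowering)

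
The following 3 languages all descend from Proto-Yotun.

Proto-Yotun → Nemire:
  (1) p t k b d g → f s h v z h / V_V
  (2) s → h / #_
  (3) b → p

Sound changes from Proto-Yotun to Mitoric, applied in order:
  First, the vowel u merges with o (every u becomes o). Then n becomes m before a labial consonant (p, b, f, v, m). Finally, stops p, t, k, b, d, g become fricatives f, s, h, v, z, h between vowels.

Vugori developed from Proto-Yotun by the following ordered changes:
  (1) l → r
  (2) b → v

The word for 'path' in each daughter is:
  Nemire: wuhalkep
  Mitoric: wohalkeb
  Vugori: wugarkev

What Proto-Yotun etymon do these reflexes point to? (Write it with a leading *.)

*wugalkeb

Position 5: Nemire has l, Mitoric has l, Vugori has r. Nemire preserves l here (none of its changes turn any other segment into l), so the proto-segment is *l.
Position 3: Nemire has h, Mitoric has h, Vugori has g. Vugori preserves g here (none of its changes turn any other segment into g), so the proto-segment is *g.
This points to *wugalkeb. Verify forward in each daughter:
Nemire: *wugalkeb
  wugalkeb → wuhalkeb   [intervocalic lenition]
  wuhalkeb (rule 2 does not apply)
  wuhalkeb → wuhalkep   [unconditioned shift]
  giving Nemire wuhalkep.
Mitoric: start from *wugalkeb.
  rule 1 (vowel merger): wugalkeb → wogalkeb
  rule 2: no change — wogalkeb
  rule 3 (intervocalic lenition): wogalkeb → wohalkeb
  ⇒ Mitoric wohalkeb
Vugori: *wugalkeb > wugarkeb > wugarkev  (by unconditioned shift, unconditioned shift)
No other proto-form is consistent with every reflex, so the reconstruction is *wugalkeb.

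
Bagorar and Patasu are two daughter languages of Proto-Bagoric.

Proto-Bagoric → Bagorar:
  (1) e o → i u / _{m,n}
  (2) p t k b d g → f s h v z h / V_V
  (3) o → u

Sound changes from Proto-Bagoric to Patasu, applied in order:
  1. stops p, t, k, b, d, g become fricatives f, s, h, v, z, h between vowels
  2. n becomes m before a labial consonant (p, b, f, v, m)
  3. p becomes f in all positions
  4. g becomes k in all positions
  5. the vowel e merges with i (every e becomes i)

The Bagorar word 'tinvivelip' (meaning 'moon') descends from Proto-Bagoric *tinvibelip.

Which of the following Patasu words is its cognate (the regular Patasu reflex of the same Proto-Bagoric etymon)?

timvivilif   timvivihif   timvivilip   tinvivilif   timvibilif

timvivilif

Patasu: *tinvibelip > tinvivelip > timvivelip > timvivelif > timvivilif  (by intervocalic lenition, nasal place assimilation, unconditioned shift, vowel merger)
Only 'timvivilif' matches the regular Patasu development of *tinvibelip.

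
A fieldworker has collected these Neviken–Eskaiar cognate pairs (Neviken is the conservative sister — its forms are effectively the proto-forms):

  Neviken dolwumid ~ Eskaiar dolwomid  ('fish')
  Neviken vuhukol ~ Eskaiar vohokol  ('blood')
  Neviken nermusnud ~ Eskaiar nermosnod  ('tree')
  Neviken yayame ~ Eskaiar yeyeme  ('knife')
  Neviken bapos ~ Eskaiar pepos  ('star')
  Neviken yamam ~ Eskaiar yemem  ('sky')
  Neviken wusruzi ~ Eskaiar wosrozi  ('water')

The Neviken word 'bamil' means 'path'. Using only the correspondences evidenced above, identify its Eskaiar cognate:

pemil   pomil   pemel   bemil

bapos ~ pepos — Neviken b corresponds to Eskaiar p word-initially before a back vowel.
yayame ~ yeyeme, yamam ~ yemem — Neviken a corresponds to Eskaiar e after a consonant, before a nasal.
Applying these to Neviken 'bamil':
  bamil → pamil   (b→p word-initially before a back vowel)
  pamil → pemil   (a→e after a consonant, before a nasal)
So the Eskaiar cognate is 'pemil'.

pemil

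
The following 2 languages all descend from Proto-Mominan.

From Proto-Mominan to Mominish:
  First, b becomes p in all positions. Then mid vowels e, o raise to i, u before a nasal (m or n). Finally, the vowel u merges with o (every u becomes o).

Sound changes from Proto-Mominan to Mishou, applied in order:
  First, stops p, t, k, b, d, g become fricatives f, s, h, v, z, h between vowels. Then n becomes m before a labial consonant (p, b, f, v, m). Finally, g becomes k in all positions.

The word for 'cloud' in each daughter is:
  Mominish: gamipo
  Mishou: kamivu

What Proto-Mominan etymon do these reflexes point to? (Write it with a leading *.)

Position 6: Mominish has o, Mishou has u. Mishou preserves u here (none of its changes turn any other segment into u), so the proto-segment is *u.
Position 5: Mominish has p, Mishou has v. Taking the neighbouring segments as reconstructed: Mominish p could go back to *p or *b; Mishou v could go back to *b or *v — the one source consistent with every daughter is *b.
Position 1: Mominish has g, Mishou has k. Mominish preserves g here (none of its changes turn any other segment into g), so the proto-segment is *g.
This points to *gamibu. Verify forward in each daughter:
Mominish: *gamibu > gamipu > gamipo  (by unconditioned shift, vowel merger)
Mishou: start from *gamibu.
  rule 1 (intervocalic lenition): gamibu → gamivu
  rule 2: no change — gamivu
  rule 3 (unconditioned shift): gamivu → kamivu
  ⇒ Mishou kamivu
Only *gamibu yields all of Mominish gamipo, Mishou kamivu.

*gamibu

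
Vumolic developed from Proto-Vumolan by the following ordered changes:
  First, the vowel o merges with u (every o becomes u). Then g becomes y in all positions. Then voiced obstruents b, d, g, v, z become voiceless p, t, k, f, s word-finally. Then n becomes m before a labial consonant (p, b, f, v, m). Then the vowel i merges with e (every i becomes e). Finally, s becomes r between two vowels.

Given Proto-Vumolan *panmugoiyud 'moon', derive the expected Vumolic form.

Vumolic: *panmugoiyud > panmuguiyud > panmuyuiyud > panmuyuiyut > pammuyuiyut > pammuyueyut  (by vowel merger, unconditioned shift, final devoicing, nasal place assimilation, vowel merger)

pammuyueyut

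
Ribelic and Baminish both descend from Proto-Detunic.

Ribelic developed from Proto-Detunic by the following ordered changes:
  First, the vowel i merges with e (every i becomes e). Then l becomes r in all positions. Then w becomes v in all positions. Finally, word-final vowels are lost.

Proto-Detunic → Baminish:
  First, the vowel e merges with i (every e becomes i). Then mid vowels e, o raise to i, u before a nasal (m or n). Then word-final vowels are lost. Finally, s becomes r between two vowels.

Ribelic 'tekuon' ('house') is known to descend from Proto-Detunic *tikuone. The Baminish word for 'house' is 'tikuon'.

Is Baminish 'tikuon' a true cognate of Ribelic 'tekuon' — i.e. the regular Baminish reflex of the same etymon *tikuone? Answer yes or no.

Derive the expected Baminish reflex of *tikuone:
Baminish: *tikuone > tikuoni > tikuuni > tikuun  (by vowel merger, pre-nasal raising, apocope)
The regular Baminish reflex would be 'tikuun', but the attested form is 'tikuon'. The correspondence is irregular, so they are not cognates (the Baminish form has a different source).

no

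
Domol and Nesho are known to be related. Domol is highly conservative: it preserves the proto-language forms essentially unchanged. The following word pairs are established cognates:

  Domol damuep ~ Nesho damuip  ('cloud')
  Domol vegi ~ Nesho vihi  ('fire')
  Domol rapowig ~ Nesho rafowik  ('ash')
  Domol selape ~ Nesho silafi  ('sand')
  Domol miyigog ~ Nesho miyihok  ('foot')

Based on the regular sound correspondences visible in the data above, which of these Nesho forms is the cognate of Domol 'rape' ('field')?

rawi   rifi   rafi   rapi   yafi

selape ~ silafi — Domol p corresponds to Nesho f between vowels (before a front vowel).
selape ~ silafi — Domol e corresponds to Nesho i word-finally.
Applying these to Domol 'rape':
  rape → rafe   (p→f between vowels (before a front vowel))
  rafe → rafi   (e→i word-finally)
So the Nesho cognate is 'rafi'.

rafi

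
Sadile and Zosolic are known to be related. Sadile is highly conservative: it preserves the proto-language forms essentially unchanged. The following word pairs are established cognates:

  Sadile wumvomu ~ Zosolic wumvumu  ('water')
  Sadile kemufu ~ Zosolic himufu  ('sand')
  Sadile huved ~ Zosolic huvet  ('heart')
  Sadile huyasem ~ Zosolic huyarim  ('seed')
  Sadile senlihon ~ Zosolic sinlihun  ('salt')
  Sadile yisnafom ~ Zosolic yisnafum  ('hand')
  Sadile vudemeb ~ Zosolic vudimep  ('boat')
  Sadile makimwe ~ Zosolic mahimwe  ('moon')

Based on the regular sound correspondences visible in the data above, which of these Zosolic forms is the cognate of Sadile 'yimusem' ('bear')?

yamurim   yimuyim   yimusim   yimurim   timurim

yimurim

huyasem ~ huyarim — Sadile s corresponds to Zosolic r between vowels (before a front vowel).
kemufu ~ himufu, huyasem ~ huyarim — Sadile e corresponds to Zosolic i after a consonant, before a nasal.
Applying these to Sadile 'yimusem':
  yimusem → yimurem   (s→r between vowels (before a front vowel))
  yimurem → yimurim   (e→i after a consonant, before a nasal)
So the Zosolic cognate is 'yimurim'.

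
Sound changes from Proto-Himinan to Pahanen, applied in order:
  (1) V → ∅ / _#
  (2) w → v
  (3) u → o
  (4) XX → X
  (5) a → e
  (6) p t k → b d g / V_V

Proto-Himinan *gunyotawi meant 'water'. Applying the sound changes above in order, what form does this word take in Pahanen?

Pahanen: *gunyotawi
  gunyotawi → gunyotaw   [apocope]
  gunyotaw → gunyotav   [unconditioned shift]
  gunyotav → gonyotav   [vowel merger]
  gonyotav (rule 4 does not apply)
  gonyotav → gonyotev   [vowel merger]
  gonyotev → gonyodev   [intervocalic voicing]
  giving Pahanen gonyodev.

gonyodev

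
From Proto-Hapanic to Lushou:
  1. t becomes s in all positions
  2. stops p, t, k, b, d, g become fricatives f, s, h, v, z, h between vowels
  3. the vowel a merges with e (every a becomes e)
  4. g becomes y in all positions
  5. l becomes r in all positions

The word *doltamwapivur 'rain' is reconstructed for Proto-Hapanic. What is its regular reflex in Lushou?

Lushou: *doltamwapivur > dolsamwapivur > dolsamwafivur > dolsemwefivur > dorsemwefivur  (by unconditioned shift, intervocalic lenition, vowel merger, unconditioned shift)

dorsemwefivur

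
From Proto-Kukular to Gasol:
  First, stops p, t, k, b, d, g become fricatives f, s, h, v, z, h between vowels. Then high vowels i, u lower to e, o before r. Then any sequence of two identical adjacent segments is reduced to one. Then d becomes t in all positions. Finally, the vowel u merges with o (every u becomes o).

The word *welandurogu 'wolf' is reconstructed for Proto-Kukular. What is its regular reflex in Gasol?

Gasol: *welandurogu
  welandurogu → welandurohu   [intervocalic lenition]
  welandurohu → welandorohu   [pre-rhotic lowering]
  welandorohu (rule 3 does not apply)
  welandorohu → welantorohu   [unconditioned shift]
  welantorohu → welantoroho   [vowel merger]
  giving Gasol welantoroho.

welantoroho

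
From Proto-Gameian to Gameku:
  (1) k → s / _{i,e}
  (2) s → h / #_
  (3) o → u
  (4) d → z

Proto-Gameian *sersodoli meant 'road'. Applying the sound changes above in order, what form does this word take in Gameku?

Gameku: start from *sersodoli.
  rule 1: no change — sersodoli
  rule 2 (debuccalisation): sersodoli → hersodoli
  rule 3 (vowel merger): hersodoli → hersuduli
  rule 4 (unconditioned shift): hersuduli → hersuzuli
  ⇒ Gameku hersuzuli

hersuzuli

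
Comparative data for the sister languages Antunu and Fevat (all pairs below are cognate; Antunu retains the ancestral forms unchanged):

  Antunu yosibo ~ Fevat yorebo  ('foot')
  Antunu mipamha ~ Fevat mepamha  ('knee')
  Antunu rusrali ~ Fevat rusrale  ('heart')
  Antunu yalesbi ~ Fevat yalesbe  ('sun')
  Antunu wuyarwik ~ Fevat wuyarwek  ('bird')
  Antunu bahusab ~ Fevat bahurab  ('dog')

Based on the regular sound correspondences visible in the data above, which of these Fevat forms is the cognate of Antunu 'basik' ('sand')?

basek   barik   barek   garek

yosibo ~ yorebo — Antunu s corresponds to Fevat r between vowels (before a front vowel).
wuyarwik ~ wuyarwek — Antunu i corresponds to Fevat e after a consonant, before a consonant other than r, m, n, p, b, f, v.
Applying these to Antunu 'basik':
  basik → barik   (s→r between vowels (before a front vowel))
  barik → barek   (i→e after a consonant, before a consonant other than r, m, n, p, b, f, v)
So the Fevat cognate is 'barek'.

barek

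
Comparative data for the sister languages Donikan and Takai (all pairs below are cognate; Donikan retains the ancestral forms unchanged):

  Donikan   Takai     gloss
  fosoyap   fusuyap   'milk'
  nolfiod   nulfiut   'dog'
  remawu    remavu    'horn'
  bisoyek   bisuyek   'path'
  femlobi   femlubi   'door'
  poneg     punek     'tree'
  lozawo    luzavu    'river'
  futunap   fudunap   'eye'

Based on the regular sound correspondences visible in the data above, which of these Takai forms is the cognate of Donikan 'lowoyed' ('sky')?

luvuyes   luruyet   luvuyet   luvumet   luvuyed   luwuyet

fosoyap ~ fusuyap, nolfiod ~ nulfiut — Donikan o corresponds to Takai u after a consonant, before a consonant other than r, m, n, p, b, f, v.
lozawo ~ luzavu — Donikan w corresponds to Takai v between vowels (before a back vowel).
nolfiod ~ nulfiut — Donikan d corresponds to Takai t word-finally.
Applying these to Donikan 'lowoyed':
  lowoyed → luwoyed   (o→u after a consonant, before a consonant other than r, m, n, p, b, f, v)
  luwoyed → luvoyed   (w→v between vowels (before a back vowel))
  luvoyed → luvuyed   (o→u after a consonant, before a consonant other than r, m, n, p, b, f, v)
  luvuyed → luvuyet   (d→t word-finally)
So the Takai cognate is 'luvuyet'.

luvuyet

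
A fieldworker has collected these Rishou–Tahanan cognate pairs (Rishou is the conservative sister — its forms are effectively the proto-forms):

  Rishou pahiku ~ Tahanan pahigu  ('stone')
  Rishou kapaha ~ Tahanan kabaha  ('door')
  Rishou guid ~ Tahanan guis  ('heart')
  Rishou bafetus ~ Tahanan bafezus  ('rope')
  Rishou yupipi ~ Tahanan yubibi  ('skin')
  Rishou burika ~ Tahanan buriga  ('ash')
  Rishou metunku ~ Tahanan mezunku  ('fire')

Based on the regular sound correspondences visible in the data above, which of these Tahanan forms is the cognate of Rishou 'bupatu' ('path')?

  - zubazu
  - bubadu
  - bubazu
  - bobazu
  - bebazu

kapaha ~ kabaha — Rishou p corresponds to Tahanan b between vowels (before a back vowel).
bafetus ~ bafezus, metunku ~ mezunku — Rishou t corresponds to Tahanan z between vowels (before a back vowel).
Applying these to Rishou 'bupatu':
  bupatu → bubatu   (p→b between vowels (before a back vowel))
  bubatu → bubazu   (t→z between vowels (before a back vowel))
So the Tahanan cognate is 'bubazu'.

bubazu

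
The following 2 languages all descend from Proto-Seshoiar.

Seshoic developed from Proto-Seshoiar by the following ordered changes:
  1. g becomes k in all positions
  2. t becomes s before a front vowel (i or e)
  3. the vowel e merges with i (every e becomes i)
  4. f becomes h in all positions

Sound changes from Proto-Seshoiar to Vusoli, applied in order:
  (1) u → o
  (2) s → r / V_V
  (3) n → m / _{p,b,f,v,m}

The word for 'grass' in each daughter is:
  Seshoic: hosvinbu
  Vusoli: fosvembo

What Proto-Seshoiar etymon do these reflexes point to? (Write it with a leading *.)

*fosvenbu

Position 8: Seshoic has u, Vusoli has o. Seshoic preserves u here (none of its changes turn any other segment into u), so the proto-segment is *u.
Position 5: Seshoic has i, Vusoli has e. Vusoli preserves e here (none of its changes turn any other segment into e), so the proto-segment is *e.
Verify the candidate proto-form against each daughter:
Seshoic: *fosvenbu > fosvinbu > hosvinbu  (by vowel merger, unconditioned shift)
Vusoli: start from *fosvenbu.
  rule 1 (vowel merger): fosvenbu → fosvenbo
  rule 2: no change — fosvenbo
  rule 3 (nasal place assimilation): fosvenbo → fosvembo
  ⇒ Vusoli fosvembo
No other proto-form is consistent with every reflex, so the reconstruction is *fosvenbu.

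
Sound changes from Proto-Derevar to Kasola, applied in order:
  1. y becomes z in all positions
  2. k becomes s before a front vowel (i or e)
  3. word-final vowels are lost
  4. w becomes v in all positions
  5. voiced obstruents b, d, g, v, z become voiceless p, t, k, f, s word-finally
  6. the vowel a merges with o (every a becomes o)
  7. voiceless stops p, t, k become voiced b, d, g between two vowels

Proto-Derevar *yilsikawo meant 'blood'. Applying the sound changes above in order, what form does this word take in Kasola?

Kasola: *yilsikawo > zilsikawo > zilsikaw > zilsikav > zilsikaf > zilsikof > zilsigof  (by unconditioned shift, apocope, unconditioned shift, final devoicing, vowel merger, intervocalic voicing)

zilsigof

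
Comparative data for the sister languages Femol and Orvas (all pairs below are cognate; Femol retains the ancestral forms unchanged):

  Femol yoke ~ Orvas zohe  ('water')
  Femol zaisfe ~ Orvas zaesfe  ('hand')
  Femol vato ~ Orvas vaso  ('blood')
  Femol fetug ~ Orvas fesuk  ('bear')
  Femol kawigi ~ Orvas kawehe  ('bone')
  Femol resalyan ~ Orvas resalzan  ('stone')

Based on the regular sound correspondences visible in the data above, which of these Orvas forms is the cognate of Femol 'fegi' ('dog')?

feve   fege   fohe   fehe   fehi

kawigi ~ kawehe — Femol g corresponds to Orvas h between vowels (before a front vowel).
kawigi ~ kawehe — Femol i corresponds to Orvas e word-finally.
Applying these to Femol 'fegi':
  fegi → fehi   (g→h between vowels (before a front vowel))
  fehi → fehe   (i→e word-finally)
So the Orvas cognate is 'fehe'.

fehe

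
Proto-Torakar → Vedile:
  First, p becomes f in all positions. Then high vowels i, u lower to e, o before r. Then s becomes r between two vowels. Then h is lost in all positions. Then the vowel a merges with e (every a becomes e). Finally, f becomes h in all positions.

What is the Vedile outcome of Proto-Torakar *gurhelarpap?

gorelerheh

Vedile: start from *gurhelarpap.
  rule 1 (unconditioned shift): gurhelarpap → gurhelarfaf
  rule 2 (pre-rhotic lowering): gurhelarfaf → gorhelarfaf
  rule 3: no change — gorhelarfaf
  rule 4 (h-loss): gorhelarfaf → gorelarfaf
  rule 5 (vowel merger): gorelarfaf → gorelerfef
  rule 6 (unconditioned shift): gorelerfef → gorelerheh
  ⇒ Vedile gorelerheh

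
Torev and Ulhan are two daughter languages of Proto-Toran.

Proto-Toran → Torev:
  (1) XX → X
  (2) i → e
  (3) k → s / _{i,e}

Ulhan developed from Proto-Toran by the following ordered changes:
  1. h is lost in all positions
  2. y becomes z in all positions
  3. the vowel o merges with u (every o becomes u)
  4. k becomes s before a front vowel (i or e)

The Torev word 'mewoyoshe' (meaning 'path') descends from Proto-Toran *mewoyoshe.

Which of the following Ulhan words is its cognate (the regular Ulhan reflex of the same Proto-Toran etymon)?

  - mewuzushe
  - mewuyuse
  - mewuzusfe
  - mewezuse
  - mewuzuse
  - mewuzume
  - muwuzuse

Ulhan: *mewoyoshe > mewoyose > mewozose > mewuzuse  (by h-loss, unconditioned shift, vowel merger)
The other candidates each miss or misapply at least one Ulhan change.

mewuzuse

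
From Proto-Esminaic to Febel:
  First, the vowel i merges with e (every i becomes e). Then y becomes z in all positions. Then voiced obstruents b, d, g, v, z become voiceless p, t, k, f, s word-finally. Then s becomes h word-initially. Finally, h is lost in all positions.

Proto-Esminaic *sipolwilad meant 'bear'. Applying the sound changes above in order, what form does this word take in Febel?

epolwelat

Febel: *sipolwilad > sepolwelad > sepolwelat > hepolwelat > epolwelat  (by vowel merger, final devoicing, debuccalisation, h-loss)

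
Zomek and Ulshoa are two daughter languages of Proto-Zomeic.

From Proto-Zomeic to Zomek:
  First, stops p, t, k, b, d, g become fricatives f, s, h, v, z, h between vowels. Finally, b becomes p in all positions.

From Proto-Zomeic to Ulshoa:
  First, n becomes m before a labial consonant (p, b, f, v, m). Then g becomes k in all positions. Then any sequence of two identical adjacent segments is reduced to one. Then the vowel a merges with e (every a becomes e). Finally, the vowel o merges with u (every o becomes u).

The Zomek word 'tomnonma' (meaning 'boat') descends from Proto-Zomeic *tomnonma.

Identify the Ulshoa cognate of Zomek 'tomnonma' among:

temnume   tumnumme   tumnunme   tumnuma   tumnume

tumnume

Ulshoa: *tomnonma > tomnomma > tomnoma > tomnome > tumnume  (by nasal place assimilation, degemination, vowel merger, vowel merger)
Among the options, 'tumnume' alone shows every Ulshoa change applied in order.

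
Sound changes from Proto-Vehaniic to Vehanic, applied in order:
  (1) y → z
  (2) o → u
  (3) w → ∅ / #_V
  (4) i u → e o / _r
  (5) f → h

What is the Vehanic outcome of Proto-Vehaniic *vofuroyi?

vuhoruzi

Vehanic: start from *vofuroyi.
  rule 1 (unconditioned shift): vofuroyi → vofurozi
  rule 2 (vowel merger): vofurozi → vufuruzi
  rule 3: no change — vufuruzi
  rule 4 (pre-rhotic lowering): vufuruzi → vuforuzi
  rule 5 (unconditioned shift): vuforuzi → vuhoruzi
  ⇒ Vehanic vuhoruzi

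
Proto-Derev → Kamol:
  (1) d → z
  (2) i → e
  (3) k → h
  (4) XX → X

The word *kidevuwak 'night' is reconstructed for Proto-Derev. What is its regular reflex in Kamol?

Kamol: *kidevuwak > kizevuwak > kezevuwak > hezevuwah  (by unconditioned shift, vowel merger, unconditioned shift)

hezevuwah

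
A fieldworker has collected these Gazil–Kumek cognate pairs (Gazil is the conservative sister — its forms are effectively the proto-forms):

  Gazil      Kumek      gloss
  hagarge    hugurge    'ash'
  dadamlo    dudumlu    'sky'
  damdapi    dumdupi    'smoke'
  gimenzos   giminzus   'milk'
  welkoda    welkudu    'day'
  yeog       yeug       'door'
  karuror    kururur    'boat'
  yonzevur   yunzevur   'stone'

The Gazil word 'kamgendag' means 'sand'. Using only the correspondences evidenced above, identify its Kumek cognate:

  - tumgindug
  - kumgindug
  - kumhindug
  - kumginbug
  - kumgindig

dadamlo ~ dudumlu, damdapi ~ dumdupi — Gazil a corresponds to Kumek u after a consonant, before a nasal.
gimenzos ~ giminzus — Gazil e corresponds to Kumek i after a consonant, before a nasal.
hagarge ~ hugurge, dadamlo ~ dudumlu — Gazil a corresponds to Kumek u after a consonant, before a consonant other than r, m, n, p, b, f, v.
Applying these to Gazil 'kamgendag':
  kamgendag → kumgendag   (a→u after a consonant, before a nasal)
  kumgendag → kumgindag   (e→i after a consonant, before a nasal)
  kumgindag → kumgindug   (a→u after a consonant, before a consonant other than r, m, n, p, b, f, v)
So the Kumek cognate is 'kumgindug'.

kumgindug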